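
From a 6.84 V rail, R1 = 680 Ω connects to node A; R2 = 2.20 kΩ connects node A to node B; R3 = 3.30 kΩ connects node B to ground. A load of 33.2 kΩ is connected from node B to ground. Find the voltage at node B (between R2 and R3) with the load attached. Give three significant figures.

At node B, R3 is in parallel with the load: R3‖R_L = 3002 Ω.
Below node A the resistance is R2 + (R3‖R_L) = 5202 Ω, so V_A = 6.84 × 5202/5882 = 6.049 V.
Then V_B = V_A × (R3‖R_L)/(R2 + R3‖R_L) = 6.049 × 3002/5202 = 3.49 V.

V ≈ 3.49 V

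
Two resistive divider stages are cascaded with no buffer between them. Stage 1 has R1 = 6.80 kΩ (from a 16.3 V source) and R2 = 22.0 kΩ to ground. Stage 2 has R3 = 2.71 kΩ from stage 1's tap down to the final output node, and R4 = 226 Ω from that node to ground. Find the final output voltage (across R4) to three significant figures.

V_out ≈ 0.346 V

Stage 2 presents R3+R4 = 2936 Ω as a load on stage 1's tap.
Stage 1's lower leg becomes R2‖(R3+R4) = 2590 Ω, so V_mid = 16.3 × 2590/9390 = 4.496 V.
Stage 2 is itself unloaded: V_out = V_mid × R4/(R3+R4) = 4.496 × 226/2936 = 0.346 V.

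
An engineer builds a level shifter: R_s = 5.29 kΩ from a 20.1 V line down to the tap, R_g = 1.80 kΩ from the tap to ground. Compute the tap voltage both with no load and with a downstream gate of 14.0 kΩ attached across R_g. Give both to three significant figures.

Open-circuit: V = 20.1 × 1.80/(5.29 + 1.80) = 5.10 V.
With the load, R_g becomes R_g‖R_L = 1.595 kΩ, so V = 20.1 × 1.595/6.885 = 4.66 V.

Unloaded: 5.10 V; loaded: 4.66 V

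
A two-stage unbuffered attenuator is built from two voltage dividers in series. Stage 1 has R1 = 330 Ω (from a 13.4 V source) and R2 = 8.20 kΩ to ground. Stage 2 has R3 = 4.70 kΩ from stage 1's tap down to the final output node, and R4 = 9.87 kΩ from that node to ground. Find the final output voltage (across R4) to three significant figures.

Stage 2 presents R3+R4 = 14570 Ω as a load on stage 1's tap.
Stage 1's lower leg becomes R2‖(R3+R4) = 5247 Ω, so V_mid = 13.4 × 5247/5577 = 12.61 V.
Stage 2 is itself unloaded: V_out = V_mid × R4/(R3+R4) = 12.61 × 9870/14570 = 8.54 V.

V_out ≈ 8.54 V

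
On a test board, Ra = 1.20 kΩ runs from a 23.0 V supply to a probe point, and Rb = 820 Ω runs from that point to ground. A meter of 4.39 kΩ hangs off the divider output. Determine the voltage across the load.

The load sits in parallel with Rb: Rb‖R_L = (820 × 4390) / (820 + 4390) = 690.9 Ω.
V_out = 23.0 × 690.9 / (1200 + 690.9) = 23.0 × 690.9/1891 = 8.40 V.
(Unloaded it would have been 9.34 V.)

V_out ≈ 8.40 V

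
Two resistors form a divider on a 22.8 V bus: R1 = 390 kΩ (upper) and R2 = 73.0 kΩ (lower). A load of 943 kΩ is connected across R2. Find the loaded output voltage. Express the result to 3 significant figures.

V_out ≈ 3.37 V

The load sits in parallel with R2: R2‖R_L = (73.0 × 943) / (73.0 + 943) = 67.75 kΩ.
V_out = 22.8 × 67.75 / (390 + 67.75) = 22.8 × 67.75/457.8 = 3.37 V.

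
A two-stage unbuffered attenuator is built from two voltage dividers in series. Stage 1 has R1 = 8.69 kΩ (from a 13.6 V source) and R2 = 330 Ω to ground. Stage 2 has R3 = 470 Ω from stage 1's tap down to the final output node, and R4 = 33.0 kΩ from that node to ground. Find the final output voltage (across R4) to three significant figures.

V_out ≈ 0.486 V

Stage 2 presents R3+R4 = 33470 Ω as a load on stage 1's tap.
Stage 1's lower leg becomes R2‖(R3+R4) = 326.8 Ω, so V_mid = 13.6 × 326.8/9017 = 0.4929 V.
Stage 2 is itself unloaded: V_out = V_mid × R4/(R3+R4) = 0.4929 × 33000/33470 = 0.486 V.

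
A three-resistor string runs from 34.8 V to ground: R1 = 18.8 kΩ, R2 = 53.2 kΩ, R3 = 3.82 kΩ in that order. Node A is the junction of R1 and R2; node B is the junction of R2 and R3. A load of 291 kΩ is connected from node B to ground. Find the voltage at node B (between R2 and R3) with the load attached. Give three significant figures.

At node B, R3 is in parallel with the load: R3‖R_L = 3.771 kΩ.
Below node A the resistance is R2 + (R3‖R_L) = 56.97 kΩ, so V_A = 34.8 × 56.97/75.77 = 26.17 V.
Then V_B = V_A × (R3‖R_L)/(R2 + R3‖R_L) = 26.17 × 3.771/56.97 = 1.73 V.

V ≈ 1.73 V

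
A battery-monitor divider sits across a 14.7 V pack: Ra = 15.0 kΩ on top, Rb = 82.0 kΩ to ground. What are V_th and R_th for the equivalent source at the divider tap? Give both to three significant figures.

V_th is the open-circuit tap voltage: 14.7 × 82.0/(15.0 + 82.0) = 12.4 V.
With the supply zeroed, Ra and Rb appear in parallel from the tap: R_th = Ra‖Rb = (15.0 × 82.0)/97.00 = 12.7 kΩ.

V_th = 12.4 V, R_th = 12.7 kΩ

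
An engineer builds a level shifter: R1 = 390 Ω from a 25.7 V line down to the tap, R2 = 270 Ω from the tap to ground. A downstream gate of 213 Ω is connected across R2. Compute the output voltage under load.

The load sits in parallel with R2: R2‖R_L = (270 × 213) / (270 + 213) = 119.1 Ω.
V_out = 25.7 × 119.1 / (390 + 119.1) = 25.7 × 119.1/509.1 = 6.01 V.

V_out ≈ 6.01 V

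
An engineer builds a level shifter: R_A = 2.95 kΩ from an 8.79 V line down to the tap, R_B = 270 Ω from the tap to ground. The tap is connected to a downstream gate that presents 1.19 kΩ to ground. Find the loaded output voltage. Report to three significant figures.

V_out ≈ 0.610 V

The load sits in parallel with R_B: R_B‖R_L = (270 × 1190) / (270 + 1190) = 220.1 Ω.
V_out = 8.79 × 220.1 / (2950 + 220.1) = 8.79 × 220.1/3170 = 0.610 V.
(Unloaded it would have been 0.737 V.)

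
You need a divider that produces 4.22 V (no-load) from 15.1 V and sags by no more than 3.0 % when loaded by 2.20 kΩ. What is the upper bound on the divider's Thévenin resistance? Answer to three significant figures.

Loading drop = R_th/(R_th + R_L) ≤ 0.0300, so R_th ≤ R_L · ε/(1−ε) = 2.20 kΩ × 0.0300/0.9700 = 68.0 Ω.
(Any R1, R2 with R2/(R1+R2) = 0.279 and R1‖R2 ≤ 68.0 Ω will meet the spec.)

R_th ≤ 68.0 Ω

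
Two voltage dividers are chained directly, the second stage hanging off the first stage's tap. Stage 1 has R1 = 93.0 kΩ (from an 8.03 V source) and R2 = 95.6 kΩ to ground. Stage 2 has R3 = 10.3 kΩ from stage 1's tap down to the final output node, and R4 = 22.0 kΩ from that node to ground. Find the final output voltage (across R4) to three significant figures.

V_out ≈ 1.13 V

Stage 2 presents R3+R4 = 32.30 kΩ as a load on stage 1's tap.
Stage 1's lower leg becomes R2‖(R3+R4) = 24.14 kΩ, so V_mid = 8.03 × 24.14/117.1 = 1.655 V.
Stage 2 is itself unloaded: V_out = V_mid × R4/(R3+R4) = 1.655 × 22.0/32.30 = 1.13 V.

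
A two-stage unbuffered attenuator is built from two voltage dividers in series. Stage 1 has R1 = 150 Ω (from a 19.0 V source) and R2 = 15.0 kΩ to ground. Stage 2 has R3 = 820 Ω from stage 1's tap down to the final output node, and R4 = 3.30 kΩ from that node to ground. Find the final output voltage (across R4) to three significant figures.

Stage 2 presents R3+R4 = 4120 Ω as a load on stage 1's tap.
Stage 1's lower leg becomes R2‖(R3+R4) = 3232 Ω, so V_mid = 19.0 × 3232/3382 = 18.16 V.
Stage 2 is itself unloaded: V_out = V_mid × R4/(R3+R4) = 18.16 × 3300/4120 = 14.5 V.

V_out ≈ 14.5 V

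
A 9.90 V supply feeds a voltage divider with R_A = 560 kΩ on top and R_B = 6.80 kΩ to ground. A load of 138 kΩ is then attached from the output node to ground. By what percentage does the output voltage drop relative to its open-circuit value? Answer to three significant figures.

4.64 %

The divider's output (Thévenin) resistance is R_A‖R_B = 6.718 kΩ.
Fractional drop under load = R_th/(R_th + R_L) = 6.718 / (6.718 + 138) = 0.04642.
So the output falls by 4.64 %.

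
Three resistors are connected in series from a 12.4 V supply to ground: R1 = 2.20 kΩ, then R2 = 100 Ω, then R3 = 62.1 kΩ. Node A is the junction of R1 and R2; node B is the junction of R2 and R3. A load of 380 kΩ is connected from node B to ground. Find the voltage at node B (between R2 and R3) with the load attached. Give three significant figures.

V ≈ 11.9 V

At node B, R3 is in parallel with the load: R3‖R_L = 53380 Ω.
Below node A the resistance is R2 + (R3‖R_L) = 53480 Ω, so V_A = 12.4 × 53480/55680 = 11.91 V.
Then V_B = V_A × (R3‖R_L)/(R2 + R3‖R_L) = 11.91 × 53380/53480 = 11.9 V.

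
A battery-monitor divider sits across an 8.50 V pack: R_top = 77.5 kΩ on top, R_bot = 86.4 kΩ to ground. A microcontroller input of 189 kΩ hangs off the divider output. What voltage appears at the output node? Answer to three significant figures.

The load sits in parallel with R_bot: R_bot‖R_L = (86.4 × 189) / (86.4 + 189) = 59.29 kΩ.
V_out = 8.50 × 59.29 / (77.5 + 59.29) = 8.50 × 59.29/136.8 = 3.68 V.
(Unloaded it would have been 4.48 V.)

V_out ≈ 3.68 V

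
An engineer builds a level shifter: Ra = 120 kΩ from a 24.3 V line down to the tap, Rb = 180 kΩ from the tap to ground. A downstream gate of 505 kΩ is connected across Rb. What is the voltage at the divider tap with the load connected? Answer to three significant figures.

V_out ≈ 12.8 V

The load sits in parallel with Rb: Rb‖R_L = (180 × 505) / (180 + 505) = 132.7 kΩ.
V_out = 24.3 × 132.7 / (120 + 132.7) = 24.3 × 132.7/252.7 = 12.8 V.
(Unloaded it would have been 14.6 V.)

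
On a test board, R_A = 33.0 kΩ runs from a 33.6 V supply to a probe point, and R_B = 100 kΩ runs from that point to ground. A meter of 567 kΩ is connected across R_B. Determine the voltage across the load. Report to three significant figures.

The load sits in parallel with R_B: R_B‖R_L = (100 × 567) / (100 + 567) = 85.01 kΩ.
V_out = 33.6 × 85.01 / (33.0 + 85.01) = 33.6 × 85.01/118.0 = 24.2 V.

V_out ≈ 24.2 V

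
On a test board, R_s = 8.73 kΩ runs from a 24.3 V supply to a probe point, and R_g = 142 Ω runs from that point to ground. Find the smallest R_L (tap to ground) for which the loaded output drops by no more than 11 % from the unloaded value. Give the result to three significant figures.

Output resistance R_th = R_s‖R_g = (8730 × 142)/8872 = 139.7 Ω.
The fractional drop is R_th/(R_th + R_L); requiring this ≤ 0.110 gives R_L ≥ R_th(1/0.110 − 1) = 139.7 × 8.091 = 1.13 kΩ.

R_L(min) ≈ 1.13 kΩ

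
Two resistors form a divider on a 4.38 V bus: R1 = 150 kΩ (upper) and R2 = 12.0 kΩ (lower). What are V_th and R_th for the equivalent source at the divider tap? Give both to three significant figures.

V_th is the open-circuit tap voltage: 4.38 × 12.0/(150 + 12.0) = 0.324 V.
With the supply zeroed, R1 and R2 appear in parallel from the tap: R_th = R1‖R2 = (150 × 12.0)/162.0 = 11.1 kΩ.

V_th = 0.324 V, R_th = 11.1 kΩ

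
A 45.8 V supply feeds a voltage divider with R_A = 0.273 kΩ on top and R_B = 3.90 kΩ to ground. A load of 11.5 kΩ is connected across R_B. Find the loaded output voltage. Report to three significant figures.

The load sits in parallel with R_B: R_B‖R_L = (3900 × 11500) / (3900 + 11500) = 2912 Ω.
V_out = 45.8 × 2912 / (273 + 2912) = 45.8 × 2912/3185 = 41.9 V.
(Unloaded it would have been 42.8 V.)

V_out ≈ 41.9 V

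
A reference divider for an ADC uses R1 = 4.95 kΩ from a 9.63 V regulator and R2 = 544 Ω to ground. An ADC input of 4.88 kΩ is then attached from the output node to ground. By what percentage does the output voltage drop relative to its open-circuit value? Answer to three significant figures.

9.13 %

The divider's output (Thévenin) resistance is R1‖R2 = 490.1 Ω.
Fractional drop under load = R_th/(R_th + R_L) = 490.1 / (490.1 + 4880) = 0.09127.
So the output falls by 9.13 %.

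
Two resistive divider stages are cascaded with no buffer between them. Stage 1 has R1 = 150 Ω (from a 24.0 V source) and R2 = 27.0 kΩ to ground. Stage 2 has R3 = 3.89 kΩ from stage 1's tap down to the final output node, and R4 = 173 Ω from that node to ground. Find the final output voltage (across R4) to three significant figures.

Stage 2 presents R3+R4 = 4063 Ω as a load on stage 1's tap.
Stage 1's lower leg becomes R2‖(R3+R4) = 3532 Ω, so V_mid = 24.0 × 3532/3682 = 23.02 V.
Stage 2 is itself unloaded: V_out = V_mid × R4/(R3+R4) = 23.02 × 173/4063 = 0.980 V.

V_out ≈ 0.980 V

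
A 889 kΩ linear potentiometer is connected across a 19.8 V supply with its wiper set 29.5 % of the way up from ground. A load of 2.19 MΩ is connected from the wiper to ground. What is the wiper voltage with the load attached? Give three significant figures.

V ≈ 5.39 V

The wiper splits the pot into (1−α)R = 626.7 kΩ above and αR = 262.3 kΩ below.
Lower section ‖ load = 234.2 kΩ.
V_wiper = 19.8 × 234.2/(626.7 + 234.2) = 5.39 V.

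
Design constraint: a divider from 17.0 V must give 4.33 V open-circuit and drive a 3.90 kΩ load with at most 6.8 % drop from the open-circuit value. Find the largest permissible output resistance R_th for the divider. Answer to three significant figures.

R_th ≤ 285 Ω

Loading drop = R_th/(R_th + R_L) ≤ 0.0680, so R_th ≤ R_L · ε/(1−ε) = 3.90 kΩ × 0.0680/0.9320 = 285 Ω.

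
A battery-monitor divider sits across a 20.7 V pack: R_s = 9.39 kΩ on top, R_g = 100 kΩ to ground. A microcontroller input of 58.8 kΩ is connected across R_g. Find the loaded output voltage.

The load sits in parallel with R_g: R_g‖R_L = (100 × 58.8) / (100 + 58.8) = 37.03 kΩ.
V_out = 20.7 × 37.03 / (9.39 + 37.03) = 20.7 × 37.03/46.42 = 16.5 V.
(Unloaded it would have been 18.9 V.)

V_out ≈ 16.5 V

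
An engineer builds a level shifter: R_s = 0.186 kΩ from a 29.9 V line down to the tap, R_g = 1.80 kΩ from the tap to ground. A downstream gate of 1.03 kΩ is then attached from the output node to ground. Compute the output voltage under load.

V_out ≈ 23.3 V

The load sits in parallel with R_g: R_g‖R_L = (1800 × 1030) / (1800 + 1030) = 655.1 Ω.
V_out = 29.9 × 655.1 / (186 + 655.1) = 29.9 × 655.1/841.1 = 23.3 V.
(Unloaded it would have been 27.1 V.)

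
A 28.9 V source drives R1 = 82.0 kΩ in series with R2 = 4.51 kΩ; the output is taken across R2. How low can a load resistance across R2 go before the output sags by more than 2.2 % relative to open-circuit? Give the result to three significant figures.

R_L(min) ≈ 190 kΩ

Output resistance R_th = R1‖R2 = (82.0 × 4.51)/86.51 = 4.275 kΩ.
The fractional drop is R_th/(R_th + R_L); requiring this ≤ 0.0220 gives R_L ≥ R_th(1/0.0220 − 1) = 4.275 × 44.45 = 190 kΩ.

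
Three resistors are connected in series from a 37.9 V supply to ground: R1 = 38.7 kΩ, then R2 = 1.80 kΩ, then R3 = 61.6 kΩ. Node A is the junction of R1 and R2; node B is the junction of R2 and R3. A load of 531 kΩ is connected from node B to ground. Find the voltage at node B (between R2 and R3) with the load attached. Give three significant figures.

At node B, R3 is in parallel with the load: R3‖R_L = 55.20 kΩ.
Below node A the resistance is R2 + (R3‖R_L) = 57.00 kΩ, so V_A = 37.9 × 57.00/95.70 = 22.57 V.
Then V_B = V_A × (R3‖R_L)/(R2 + R3‖R_L) = 22.57 × 55.20/57.00 = 21.9 V.

V ≈ 21.9 V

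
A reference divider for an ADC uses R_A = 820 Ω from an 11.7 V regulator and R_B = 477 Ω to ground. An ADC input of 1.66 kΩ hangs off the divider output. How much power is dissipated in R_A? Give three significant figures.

P ≈ 79.2 mW

Total resistance from the source is R_A + (R_B‖R_L) = 1191 Ω, so I = 11.7/1191 Ω = 9.828 mA.
P = I²·R_A = (9.828 mA)² × 820 Ω = 79.2 mW.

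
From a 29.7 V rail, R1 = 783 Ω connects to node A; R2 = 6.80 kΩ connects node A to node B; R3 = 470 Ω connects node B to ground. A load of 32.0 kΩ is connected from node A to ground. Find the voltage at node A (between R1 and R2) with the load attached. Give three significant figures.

V ≈ 26.2 V

Below node A the series string R2+R3 = 7270 Ω sits in parallel with the 32000 Ω load: 5924 Ω.
V_A = 29.7 × 5924/(783 + 5924) = 26.2 V.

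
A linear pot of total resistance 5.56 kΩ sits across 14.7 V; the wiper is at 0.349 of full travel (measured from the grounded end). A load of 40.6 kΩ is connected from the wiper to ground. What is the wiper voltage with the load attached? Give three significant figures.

The wiper splits the pot into (1−α)R = 3.620 kΩ above and αR = 1.940 kΩ below.
Lower section ‖ load = 1.852 kΩ.
V_wiper = 14.7 × 1.852/(3.620 + 1.852) = 4.98 V.

V ≈ 4.98 V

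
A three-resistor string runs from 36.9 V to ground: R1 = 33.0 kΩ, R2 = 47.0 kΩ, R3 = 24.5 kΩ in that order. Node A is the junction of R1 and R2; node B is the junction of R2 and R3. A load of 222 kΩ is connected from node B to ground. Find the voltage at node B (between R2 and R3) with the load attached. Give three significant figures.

V ≈ 7.98 V

At node B, R3 is in parallel with the load: R3‖R_L = 22.06 kΩ.
Below node A the resistance is R2 + (R3‖R_L) = 69.06 kΩ, so V_A = 36.9 × 69.06/102.1 = 24.97 V.
Then V_B = V_A × (R3‖R_L)/(R2 + R3‖R_L) = 24.97 × 22.06/69.06 = 7.98 V.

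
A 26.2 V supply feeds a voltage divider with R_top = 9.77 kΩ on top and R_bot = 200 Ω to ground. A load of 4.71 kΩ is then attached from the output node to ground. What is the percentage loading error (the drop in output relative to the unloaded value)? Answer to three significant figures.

The divider's output (Thévenin) resistance is R_top‖R_bot = 196.0 Ω.
Fractional drop under load = R_th/(R_th + R_L) = 196.0 / (196.0 + 4710) = 0.03995.
So the output falls by 3.99 %.

3.99 %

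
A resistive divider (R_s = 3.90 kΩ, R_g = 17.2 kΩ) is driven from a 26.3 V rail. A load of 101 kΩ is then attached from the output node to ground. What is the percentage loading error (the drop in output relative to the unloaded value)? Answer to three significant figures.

The divider's output (Thévenin) resistance is R_s‖R_g = 3.179 kΩ.
Fractional drop under load = R_th/(R_th + R_L) = 3.179 / (3.179 + 101) = 0.03052.
So the output falls by 3.05 %.

3.05 %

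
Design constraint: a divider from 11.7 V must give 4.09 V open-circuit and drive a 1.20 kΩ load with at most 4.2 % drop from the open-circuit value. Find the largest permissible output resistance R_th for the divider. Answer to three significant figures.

R_th ≤ 52.6 Ω

Loading drop = R_th/(R_th + R_L) ≤ 0.0420, so R_th ≤ R_L · ε/(1−ε) = 1.20 kΩ × 0.0420/0.9580 = 52.6 Ω.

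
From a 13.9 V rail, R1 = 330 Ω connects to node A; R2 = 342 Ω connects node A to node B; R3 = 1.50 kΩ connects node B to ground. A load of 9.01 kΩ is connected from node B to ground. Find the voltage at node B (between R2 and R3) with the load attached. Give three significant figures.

At node B, R3 is in parallel with the load: R3‖R_L = 1286 Ω.
Below node A the resistance is R2 + (R3‖R_L) = 1628 Ω, so V_A = 13.9 × 1628/1958 = 11.56 V.
Then V_B = V_A × (R3‖R_L)/(R2 + R3‖R_L) = 11.56 × 1286/1628 = 9.13 V.

V ≈ 9.13 V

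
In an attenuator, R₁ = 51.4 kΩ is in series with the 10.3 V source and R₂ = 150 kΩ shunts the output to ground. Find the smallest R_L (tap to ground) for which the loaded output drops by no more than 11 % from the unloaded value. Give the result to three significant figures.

Output resistance R_th = R₁‖R₂ = (51.4 × 150)/201.4 = 38.28 kΩ.
The fractional drop is R_th/(R_th + R_L); requiring this ≤ 0.110 gives R_L ≥ R_th(1/0.110 − 1) = 38.28 × 8.091 = 310 kΩ.

R_L(min) ≈ 310 kΩ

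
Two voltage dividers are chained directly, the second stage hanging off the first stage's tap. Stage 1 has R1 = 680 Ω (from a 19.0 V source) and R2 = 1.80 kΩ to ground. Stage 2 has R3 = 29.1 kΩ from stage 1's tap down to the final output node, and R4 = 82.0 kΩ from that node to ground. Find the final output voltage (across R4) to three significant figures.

Stage 2 presents R3+R4 = 111100 Ω as a load on stage 1's tap.
Stage 1's lower leg becomes R2‖(R3+R4) = 1771 Ω, so V_mid = 19.0 × 1771/2451 = 13.73 V.
Stage 2 is itself unloaded: V_out = V_mid × R4/(R3+R4) = 13.73 × 82000/111100 = 10.1 V.

V_out ≈ 10.1 V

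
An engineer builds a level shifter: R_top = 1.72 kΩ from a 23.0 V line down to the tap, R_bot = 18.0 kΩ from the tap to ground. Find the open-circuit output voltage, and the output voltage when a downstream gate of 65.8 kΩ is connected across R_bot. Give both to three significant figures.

Open-circuit: V = 23.0 × 18.0/(1.72 + 18.0) = 21.0 V.
With the load, R_bot becomes R_bot‖R_L = 14.13 kΩ, so V = 23.0 × 14.13/15.85 = 20.5 V.

Unloaded: 21.0 V; loaded: 20.5 V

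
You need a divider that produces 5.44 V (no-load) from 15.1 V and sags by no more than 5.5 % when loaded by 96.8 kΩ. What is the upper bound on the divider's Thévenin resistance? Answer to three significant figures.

R_th ≤ 5.63 kΩ

Loading drop = R_th/(R_th + R_L) ≤ 0.0550, so R_th ≤ R_L · ε/(1−ε) = 96.8 kΩ × 0.0550/0.9450 = 5.63 kΩ.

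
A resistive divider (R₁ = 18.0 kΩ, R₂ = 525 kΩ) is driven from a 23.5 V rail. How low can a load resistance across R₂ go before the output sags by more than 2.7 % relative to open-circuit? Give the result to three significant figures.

R_L(min) ≈ 627 kΩ

Output resistance R_th = R₁‖R₂ = (18.0 × 525)/543.0 = 17.40 kΩ.
The fractional drop is R_th/(R_th + R_L); requiring this ≤ 0.0270 gives R_L ≥ R_th(1/0.0270 − 1) = 17.40 × 36.04 = 627 kΩ.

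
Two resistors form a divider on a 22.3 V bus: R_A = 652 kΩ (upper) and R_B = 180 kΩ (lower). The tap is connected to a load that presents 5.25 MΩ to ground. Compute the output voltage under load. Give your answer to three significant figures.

The load sits in parallel with R_B: R_B‖R_L = (180 × 5250) / (180 + 5250) = 174.0 kΩ.
V_out = 22.3 × 174.0 / (652 + 174.0) = 22.3 × 174.0/826.0 = 4.70 V.

V_out ≈ 4.70 V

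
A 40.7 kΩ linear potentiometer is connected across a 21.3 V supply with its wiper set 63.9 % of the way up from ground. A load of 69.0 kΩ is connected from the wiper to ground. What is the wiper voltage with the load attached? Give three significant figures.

The wiper splits the pot into (1−α)R = 14.69 kΩ above and αR = 26.01 kΩ below.
Lower section ‖ load = 18.89 kΩ.
V_wiper = 21.3 × 18.89/(14.69 + 18.89) = 12.0 V.

V ≈ 12.0 V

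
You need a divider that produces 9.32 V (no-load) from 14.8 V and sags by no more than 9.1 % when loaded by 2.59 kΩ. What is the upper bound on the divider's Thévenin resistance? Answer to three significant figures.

Loading drop = R_th/(R_th + R_L) ≤ 0.0910, so R_th ≤ R_L · ε/(1−ε) = 2.59 kΩ × 0.0910/0.9090 = 259 Ω.
(Any R1, R2 with R2/(R1+R2) = 0.630 and R1‖R2 ≤ 259 Ω will meet the spec.)

R_th ≤ 259 Ω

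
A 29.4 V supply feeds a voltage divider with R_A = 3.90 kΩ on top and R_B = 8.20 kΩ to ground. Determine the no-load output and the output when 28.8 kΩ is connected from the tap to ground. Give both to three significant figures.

Open-circuit: V = 29.4 × 8.20/(3.90 + 8.20) = 19.9 V.
With the load, R_B becomes R_B‖R_L = 6.383 kΩ, so V = 29.4 × 6.383/10.28 = 18.2 V.

Unloaded: 19.9 V; loaded: 18.2 V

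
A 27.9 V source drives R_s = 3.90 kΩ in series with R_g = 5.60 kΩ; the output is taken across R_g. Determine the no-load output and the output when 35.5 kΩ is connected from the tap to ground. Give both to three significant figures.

Open-circuit: V = 27.9 × 5.60/(3.90 + 5.60) = 16.4 V.
With the load, R_g becomes R_g‖R_L = 4.837 kΩ, so V = 27.9 × 4.837/8.737 = 15.4 V.

Unloaded: 16.4 V; loaded: 15.4 V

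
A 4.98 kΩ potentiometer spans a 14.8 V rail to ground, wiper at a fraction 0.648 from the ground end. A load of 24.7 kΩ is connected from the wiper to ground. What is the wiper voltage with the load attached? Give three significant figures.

V ≈ 9.17 V

The wiper splits the pot into (1−α)R = 1.753 kΩ above and αR = 3.227 kΩ below.
Lower section ‖ load = 2.854 kΩ.
V_wiper = 14.8 × 2.854/(1.753 + 2.854) = 9.17 V.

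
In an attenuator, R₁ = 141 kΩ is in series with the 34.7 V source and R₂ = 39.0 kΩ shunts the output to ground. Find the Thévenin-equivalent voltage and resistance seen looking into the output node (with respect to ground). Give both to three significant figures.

V_th = 7.52 V, R_th = 30.6 kΩ

V_th is the open-circuit tap voltage: 34.7 × 39.0/(141 + 39.0) = 7.52 V.
With the supply zeroed, R₁ and R₂ appear in parallel from the tap: R_th = R₁‖R₂ = (141 × 39.0)/180.0 = 30.6 kΩ.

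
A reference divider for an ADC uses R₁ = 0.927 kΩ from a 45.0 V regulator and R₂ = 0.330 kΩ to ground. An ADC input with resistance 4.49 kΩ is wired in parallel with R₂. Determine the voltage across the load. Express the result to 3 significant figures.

The load sits in parallel with R₂: R₂‖R_L = (330 × 4490) / (330 + 4490) = 307.4 Ω.
V_out = 45.0 × 307.4 / (927 + 307.4) = 45.0 × 307.4/1234 = 11.2 V.
(Unloaded it would have been 11.8 V.)

V_out ≈ 11.2 V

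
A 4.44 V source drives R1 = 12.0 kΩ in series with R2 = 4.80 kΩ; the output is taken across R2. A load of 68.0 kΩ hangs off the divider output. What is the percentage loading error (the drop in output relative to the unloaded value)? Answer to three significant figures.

The divider's output (Thévenin) resistance is R1‖R2 = 3.429 kΩ.
Fractional drop under load = R_th/(R_th + R_L) = 3.429 / (3.429 + 68.0) = 0.04800.
So the output falls by 4.80 %.

4.80 %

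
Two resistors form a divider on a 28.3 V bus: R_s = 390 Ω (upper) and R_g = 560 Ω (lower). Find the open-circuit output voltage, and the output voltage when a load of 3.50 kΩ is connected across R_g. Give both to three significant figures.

Unloaded: 16.7 V; loaded: 15.7 V

Open-circuit: V = 28.3 × 560/(390 + 560) = 16.7 V.
With the load, R_g becomes R_g‖R_L = 482.8 Ω, so V = 28.3 × 482.8/872.8 = 15.7 V.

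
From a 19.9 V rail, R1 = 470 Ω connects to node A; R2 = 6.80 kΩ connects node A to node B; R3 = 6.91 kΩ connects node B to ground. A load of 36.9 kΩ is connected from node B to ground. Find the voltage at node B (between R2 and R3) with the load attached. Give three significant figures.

At node B, R3 is in parallel with the load: R3‖R_L = 5820 Ω.
Below node A the resistance is R2 + (R3‖R_L) = 12620 Ω, so V_A = 19.9 × 12620/13090 = 19.19 V.
Then V_B = V_A × (R3‖R_L)/(R2 + R3‖R_L) = 19.19 × 5820/12620 = 8.85 V.

V ≈ 8.85 V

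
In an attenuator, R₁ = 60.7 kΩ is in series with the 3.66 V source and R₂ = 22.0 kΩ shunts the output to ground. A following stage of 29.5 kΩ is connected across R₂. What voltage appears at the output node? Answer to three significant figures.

V_out ≈ 0.629 V

The load sits in parallel with R₂: R₂‖R_L = (22.0 × 29.5) / (22.0 + 29.5) = 12.60 kΩ.
V_out = 3.66 × 12.60 / (60.7 + 12.60) = 3.66 × 12.60/73.30 = 0.629 V.
(Unloaded it would have been 0.974 V.)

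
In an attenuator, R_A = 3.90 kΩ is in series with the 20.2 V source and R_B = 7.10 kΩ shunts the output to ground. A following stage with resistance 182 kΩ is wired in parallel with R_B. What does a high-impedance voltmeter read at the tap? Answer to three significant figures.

V_out ≈ 12.9 V

The load sits in parallel with R_B: R_B‖R_L = (7.10 × 182) / (7.10 + 182) = 6.833 kΩ.
V_out = 20.2 × 6.833 / (3.90 + 6.833) = 20.2 × 6.833/10.73 = 12.9 V.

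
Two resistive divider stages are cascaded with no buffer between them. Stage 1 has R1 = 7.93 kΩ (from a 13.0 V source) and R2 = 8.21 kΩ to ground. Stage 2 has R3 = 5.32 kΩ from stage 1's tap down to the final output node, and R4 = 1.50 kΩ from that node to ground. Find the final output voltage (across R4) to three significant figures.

V_out ≈ 0.914 V

Stage 2 presents R3+R4 = 6.820 kΩ as a load on stage 1's tap.
Stage 1's lower leg becomes R2‖(R3+R4) = 3.725 kΩ, so V_mid = 13.0 × 3.725/11.66 = 4.155 V.
Stage 2 is itself unloaded: V_out = V_mid × R4/(R3+R4) = 4.155 × 1.50/6.820 = 0.914 V.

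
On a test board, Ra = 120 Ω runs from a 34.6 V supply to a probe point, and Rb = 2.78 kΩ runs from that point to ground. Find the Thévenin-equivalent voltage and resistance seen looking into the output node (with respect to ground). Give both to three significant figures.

V_th is the open-circuit tap voltage: 34.6 × 2780/(120 + 2780) = 33.2 V.
With the supply zeroed, Ra and Rb appear in parallel from the tap: R_th = Ra‖Rb = (120 × 2780)/2900 = 115 Ω.

V_th = 33.2 V, R_th = 115 Ω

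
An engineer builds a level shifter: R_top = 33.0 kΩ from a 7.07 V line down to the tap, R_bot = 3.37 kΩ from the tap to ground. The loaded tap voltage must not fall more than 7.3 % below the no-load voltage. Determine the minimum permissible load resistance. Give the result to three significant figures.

R_L(min) ≈ 38.8 kΩ

Output resistance R_th = R_top‖R_bot = (33.0 × 3.37)/36.37 = 3.058 kΩ.
The fractional drop is R_th/(R_th + R_L); requiring this ≤ 0.0730 gives R_L ≥ R_th(1/0.0730 − 1) = 3.058 × 12.70 = 38.8 kΩ.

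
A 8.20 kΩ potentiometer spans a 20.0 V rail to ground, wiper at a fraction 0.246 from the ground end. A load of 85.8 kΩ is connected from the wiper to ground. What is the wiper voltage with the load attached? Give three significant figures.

V ≈ 4.83 V

The wiper splits the pot into (1−α)R = 6.183 kΩ above and αR = 2.017 kΩ below.
Lower section ‖ load = 1.971 kΩ.
V_wiper = 20.0 × 1.971/(6.183 + 1.971) = 4.83 V.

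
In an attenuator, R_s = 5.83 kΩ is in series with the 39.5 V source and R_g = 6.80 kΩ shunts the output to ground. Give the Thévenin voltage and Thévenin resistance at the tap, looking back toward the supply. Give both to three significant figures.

V_th is the open-circuit tap voltage: 39.5 × 6.80/(5.83 + 6.80) = 21.3 V.
With the supply zeroed, R_s and R_g appear in parallel from the tap: R_th = R_s‖R_g = (5.83 × 6.80)/12.63 = 3.14 kΩ.

V_th = 21.3 V, R_th = 3.14 kΩ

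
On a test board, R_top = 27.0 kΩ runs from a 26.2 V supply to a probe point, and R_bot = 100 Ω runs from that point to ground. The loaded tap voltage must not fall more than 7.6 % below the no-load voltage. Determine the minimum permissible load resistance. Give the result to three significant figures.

Output resistance R_th = R_top‖R_bot = (27000 × 100)/27100 = 99.63 Ω.
The fractional drop is R_th/(R_th + R_L); requiring this ≤ 0.0760 gives R_L ≥ R_th(1/0.0760 − 1) = 99.63 × 12.16 = 1.21 kΩ.

R_L(min) ≈ 1.21 kΩ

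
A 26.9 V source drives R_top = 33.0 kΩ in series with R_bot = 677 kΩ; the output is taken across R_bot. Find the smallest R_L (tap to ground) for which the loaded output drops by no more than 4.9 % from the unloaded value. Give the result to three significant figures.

Output resistance R_th = R_top‖R_bot = (33.0 × 677)/710.0 = 31.47 kΩ.
The fractional drop is R_th/(R_th + R_L); requiring this ≤ 0.0490 gives R_L ≥ R_th(1/0.0490 − 1) = 31.47 × 19.41 = 611 kΩ.

R_L(min) ≈ 611 kΩ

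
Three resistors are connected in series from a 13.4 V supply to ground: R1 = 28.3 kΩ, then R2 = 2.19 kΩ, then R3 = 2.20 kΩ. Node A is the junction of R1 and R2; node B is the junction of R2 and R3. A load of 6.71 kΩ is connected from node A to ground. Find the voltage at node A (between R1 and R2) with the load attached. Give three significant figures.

Below node A the series string R2+R3 = 4.390 kΩ sits in parallel with the 6.71 kΩ load: 2.654 kΩ.
V_A = 13.4 × 2.654/(28.3 + 2.654) = 1.15 V.

V ≈ 1.15 V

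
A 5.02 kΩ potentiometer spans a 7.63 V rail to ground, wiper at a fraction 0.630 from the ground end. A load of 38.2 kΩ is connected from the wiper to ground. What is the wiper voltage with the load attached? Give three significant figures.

The wiper splits the pot into (1−α)R = 1.857 kΩ above and αR = 3.163 kΩ below.
Lower section ‖ load = 2.921 kΩ.
V_wiper = 7.63 × 2.921/(1.857 + 2.921) = 4.66 V.

V ≈ 4.66 V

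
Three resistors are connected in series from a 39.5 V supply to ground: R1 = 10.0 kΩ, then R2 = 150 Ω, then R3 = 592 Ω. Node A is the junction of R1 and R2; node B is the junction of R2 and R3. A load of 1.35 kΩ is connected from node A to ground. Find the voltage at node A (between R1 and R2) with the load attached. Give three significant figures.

Below node A the series string R2+R3 = 742.0 Ω sits in parallel with the 1350 Ω load: 478.8 Ω.
V_A = 39.5 × 478.8/(10000 + 478.8) = 1.80 V.

V ≈ 1.80 V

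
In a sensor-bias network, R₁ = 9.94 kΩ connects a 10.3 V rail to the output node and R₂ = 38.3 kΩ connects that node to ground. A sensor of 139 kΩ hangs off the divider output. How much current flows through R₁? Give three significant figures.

I ≈ 0.258 mA

R₂‖R_L = 30.03 kΩ, so the source sees R₁ + R₂‖R_L = 39.97 kΩ.
I = 10.3 V / 39.97 kΩ = 0.258 mA.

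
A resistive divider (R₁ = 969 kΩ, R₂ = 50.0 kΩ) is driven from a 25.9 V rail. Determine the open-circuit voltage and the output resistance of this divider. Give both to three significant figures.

V_th = 1.27 V, R_th = 47.5 kΩ

V_th is the open-circuit tap voltage: 25.9 × 50.0/(969 + 50.0) = 1.27 V.
With the supply zeroed, R₁ and R₂ appear in parallel from the tap: R_th = R₁‖R₂ = (969 × 50.0)/1019 = 47.5 kΩ.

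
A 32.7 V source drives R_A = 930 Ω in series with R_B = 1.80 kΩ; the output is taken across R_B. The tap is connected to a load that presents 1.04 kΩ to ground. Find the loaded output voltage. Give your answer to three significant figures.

The load sits in parallel with R_B: R_B‖R_L = (1800 × 1040) / (1800 + 1040) = 659.2 Ω.
V_out = 32.7 × 659.2 / (930 + 659.2) = 32.7 × 659.2/1589 = 13.6 V.
(Unloaded it would have been 21.6 V.)

V_out ≈ 13.6 V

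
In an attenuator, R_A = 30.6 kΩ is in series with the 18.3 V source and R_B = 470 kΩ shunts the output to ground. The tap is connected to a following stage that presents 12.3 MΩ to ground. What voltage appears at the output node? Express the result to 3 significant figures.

V_out ≈ 17.1 V

The load sits in parallel with R_B: R_B‖R_L = (470 × 12300) / (470 + 12300) = 452.7 kΩ.
V_out = 18.3 × 452.7 / (30.6 + 452.7) = 18.3 × 452.7/483.3 = 17.1 V.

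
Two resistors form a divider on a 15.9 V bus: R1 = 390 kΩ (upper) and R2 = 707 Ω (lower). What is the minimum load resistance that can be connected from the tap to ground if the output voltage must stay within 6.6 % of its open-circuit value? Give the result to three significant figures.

R_L(min) ≈ 9.99 kΩ

Output resistance R_th = R1‖R2 = (390000 × 707)/390700 = 705.7 Ω.
The fractional drop is R_th/(R_th + R_L); requiring this ≤ 0.0660 gives R_L ≥ R_th(1/0.0660 − 1) = 705.7 × 14.15 = 9.99 kΩ.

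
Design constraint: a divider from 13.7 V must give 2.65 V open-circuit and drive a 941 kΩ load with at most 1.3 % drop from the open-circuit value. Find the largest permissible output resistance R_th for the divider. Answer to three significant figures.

Loading drop = R_th/(R_th + R_L) ≤ 0.0130, so R_th ≤ R_L · ε/(1−ε) = 941 kΩ × 0.0130/0.9870 = 12.4 kΩ.
(Any R1, R2 with R2/(R1+R2) = 0.193 and R1‖R2 ≤ 12.4 kΩ will meet the spec.)

R_th ≤ 12.4 kΩ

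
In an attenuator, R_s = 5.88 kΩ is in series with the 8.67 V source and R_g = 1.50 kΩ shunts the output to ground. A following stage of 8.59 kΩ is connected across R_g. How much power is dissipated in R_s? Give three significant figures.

Total resistance from the source is R_s + (R_g‖R_L) = 7.157 kΩ, so I = 8.67/7.157 kΩ = 1.211 mA.
P = I²·R_s = (1.211 mA)² × 5.88 kΩ = 8.63 mW.

P ≈ 8.63 mW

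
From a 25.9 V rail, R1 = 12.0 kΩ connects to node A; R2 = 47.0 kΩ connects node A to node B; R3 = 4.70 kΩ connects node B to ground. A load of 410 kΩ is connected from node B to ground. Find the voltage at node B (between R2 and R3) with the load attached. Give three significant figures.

At node B, R3 is in parallel with the load: R3‖R_L = 4.647 kΩ.
Below node A the resistance is R2 + (R3‖R_L) = 51.65 kΩ, so V_A = 25.9 × 51.65/63.65 = 21.02 V.
Then V_B = V_A × (R3‖R_L)/(R2 + R3‖R_L) = 21.02 × 4.647/51.65 = 1.89 V.

V ≈ 1.89 V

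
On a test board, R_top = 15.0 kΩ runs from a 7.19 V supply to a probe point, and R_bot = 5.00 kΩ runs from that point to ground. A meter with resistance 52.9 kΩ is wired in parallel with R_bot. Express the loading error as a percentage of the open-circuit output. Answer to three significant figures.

The divider's output (Thévenin) resistance is R_top‖R_bot = 3.750 kΩ.
Fractional drop under load = R_th/(R_th + R_L) = 3.750 / (3.750 + 52.9) = 0.06620.
So the output falls by 6.62 %.

6.62 %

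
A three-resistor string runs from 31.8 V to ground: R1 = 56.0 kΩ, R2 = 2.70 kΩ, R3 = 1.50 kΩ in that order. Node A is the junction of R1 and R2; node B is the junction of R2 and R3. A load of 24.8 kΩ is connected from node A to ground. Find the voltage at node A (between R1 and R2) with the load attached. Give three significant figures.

Below node A the series string R2+R3 = 4.200 kΩ sits in parallel with the 24.8 kΩ load: 3.592 kΩ.
V_A = 31.8 × 3.592/(56.0 + 3.592) = 1.92 V.

V ≈ 1.92 V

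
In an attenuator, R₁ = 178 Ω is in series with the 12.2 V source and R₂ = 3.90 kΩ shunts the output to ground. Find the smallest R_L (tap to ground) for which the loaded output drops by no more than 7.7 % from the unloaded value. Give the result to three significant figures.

Output resistance R_th = R₁‖R₂ = (178 × 3900)/4078 = 170.2 Ω.
The fractional drop is R_th/(R_th + R_L); requiring this ≤ 0.0770 gives R_L ≥ R_th(1/0.0770 − 1) = 170.2 × 11.99 = 2.04 kΩ.

R_L(min) ≈ 2.04 kΩ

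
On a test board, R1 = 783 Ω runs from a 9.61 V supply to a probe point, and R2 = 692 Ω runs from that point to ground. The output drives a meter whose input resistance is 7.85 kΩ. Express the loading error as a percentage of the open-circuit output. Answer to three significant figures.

The divider's output (Thévenin) resistance is R1‖R2 = 367.3 Ω.
Fractional drop under load = R_th/(R_th + R_L) = 367.3 / (367.3 + 7850) = 0.04470.
So the output falls by 4.47 %.

4.47 %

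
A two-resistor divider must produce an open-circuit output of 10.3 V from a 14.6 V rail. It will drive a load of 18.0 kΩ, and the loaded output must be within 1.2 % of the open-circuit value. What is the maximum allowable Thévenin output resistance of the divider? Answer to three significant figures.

Loading drop = R_th/(R_th + R_L) ≤ 0.0120, so R_th ≤ R_L · ε/(1−ε) = 18.0 kΩ × 0.0120/0.9880 = 219 Ω.
(Any R1, R2 with R2/(R1+R2) = 0.705 and R1‖R2 ≤ 219 Ω will meet the spec.)

R_th ≤ 219 Ω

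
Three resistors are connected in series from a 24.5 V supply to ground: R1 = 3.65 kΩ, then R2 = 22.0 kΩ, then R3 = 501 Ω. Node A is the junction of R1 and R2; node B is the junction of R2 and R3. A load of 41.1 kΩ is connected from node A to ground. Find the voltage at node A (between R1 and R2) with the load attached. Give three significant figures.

V ≈ 19.6 V

Below node A the series string R2+R3 = 22500 Ω sits in parallel with the 41100 Ω load: 14540 Ω.
V_A = 24.5 × 14540/(3650 + 14540) = 19.6 V.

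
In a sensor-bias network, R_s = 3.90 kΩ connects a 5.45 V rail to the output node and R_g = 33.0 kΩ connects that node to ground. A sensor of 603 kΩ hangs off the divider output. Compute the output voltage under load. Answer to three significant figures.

The load sits in parallel with R_g: R_g‖R_L = (33.0 × 603) / (33.0 + 603) = 31.29 kΩ.
V_out = 5.45 × 31.29 / (3.90 + 31.29) = 5.45 × 31.29/35.19 = 4.85 V.
(Unloaded it would have been 4.87 V.)

V_out ≈ 4.85 V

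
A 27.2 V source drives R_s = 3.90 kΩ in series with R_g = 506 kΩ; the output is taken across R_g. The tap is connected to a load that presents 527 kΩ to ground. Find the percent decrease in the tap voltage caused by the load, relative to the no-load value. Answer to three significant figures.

The divider's output (Thévenin) resistance is R_s‖R_g = 3.870 kΩ.
Fractional drop under load = R_th/(R_th + R_L) = 3.870 / (3.870 + 527) = 0.007290.
So the output falls by 0.729 %.

0.729 %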